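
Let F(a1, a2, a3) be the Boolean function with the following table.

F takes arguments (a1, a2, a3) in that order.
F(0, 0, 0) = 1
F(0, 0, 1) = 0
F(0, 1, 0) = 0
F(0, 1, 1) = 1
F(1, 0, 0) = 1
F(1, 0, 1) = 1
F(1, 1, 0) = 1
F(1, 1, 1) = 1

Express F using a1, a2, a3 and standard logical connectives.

The 0-rows are (0,0,1), (0,1,0). Take each as a conjunction (¬a1·¬a2·a3, ¬a1·a2·¬a3), form their disjunction, and complement — that gives a formula that is 1 everywhere F is.

F(a1, a2, a3) = (((a1' · a2') · a3) + ((a1' · a2) · a3'))'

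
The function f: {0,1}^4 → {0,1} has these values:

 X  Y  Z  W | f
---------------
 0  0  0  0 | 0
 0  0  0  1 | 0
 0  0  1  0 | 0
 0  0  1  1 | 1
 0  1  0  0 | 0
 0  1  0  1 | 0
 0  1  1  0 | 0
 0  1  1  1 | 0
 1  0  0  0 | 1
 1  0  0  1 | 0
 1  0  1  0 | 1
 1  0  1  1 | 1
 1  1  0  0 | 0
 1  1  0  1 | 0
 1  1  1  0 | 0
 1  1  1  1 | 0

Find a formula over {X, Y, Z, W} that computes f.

f(X, Y, Z, W) = (((((¬X ∧ ¬Y) ∧ Z) ∧ W) ∨ (((X ∧ ¬Y) ∧ ¬Z) ∧ ¬W)) ∨ (((X ∧ ¬Y) ∧ Z) ∧ ¬W)) ∨ (((X ∧ ¬Y) ∧ Z) ∧ W)

f=1 on 4 inputs: (0,0,1,1), (1,0,0,0), (1,0,1,0), (1,0,1,1). Reading each as a conjunction of literals (¬X·¬Y·Z·W, X·¬Y·¬Z·¬W, X·¬Y·Z·¬W, X·¬Y·Z·W) and taking the OR gives the canonical DNF.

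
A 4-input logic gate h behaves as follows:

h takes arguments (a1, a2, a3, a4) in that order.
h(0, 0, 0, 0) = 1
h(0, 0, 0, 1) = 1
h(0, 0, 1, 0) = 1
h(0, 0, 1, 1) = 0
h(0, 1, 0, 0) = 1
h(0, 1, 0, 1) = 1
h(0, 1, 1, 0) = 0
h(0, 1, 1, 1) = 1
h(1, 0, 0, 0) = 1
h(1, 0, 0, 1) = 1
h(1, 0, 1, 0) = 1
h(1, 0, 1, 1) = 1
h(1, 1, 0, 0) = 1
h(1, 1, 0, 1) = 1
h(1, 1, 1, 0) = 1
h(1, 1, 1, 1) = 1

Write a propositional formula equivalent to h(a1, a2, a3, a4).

h(a1, a2, a3, a4) = ¬((((¬a1 ∧ ¬a2) ∧ a3) ∧ a4) ∨ (((¬a1 ∧ a2) ∧ a3) ∧ ¬a4))

h is 0 on only 2 rows — (0,0,1,1), (0,1,1,0). Writing each as a minterm (¬a1·¬a2·a3·a4, ¬a1·a2·a3·¬a4) and OR-ing them characterizes exactly where h=0, so h is the negation of that disjunction.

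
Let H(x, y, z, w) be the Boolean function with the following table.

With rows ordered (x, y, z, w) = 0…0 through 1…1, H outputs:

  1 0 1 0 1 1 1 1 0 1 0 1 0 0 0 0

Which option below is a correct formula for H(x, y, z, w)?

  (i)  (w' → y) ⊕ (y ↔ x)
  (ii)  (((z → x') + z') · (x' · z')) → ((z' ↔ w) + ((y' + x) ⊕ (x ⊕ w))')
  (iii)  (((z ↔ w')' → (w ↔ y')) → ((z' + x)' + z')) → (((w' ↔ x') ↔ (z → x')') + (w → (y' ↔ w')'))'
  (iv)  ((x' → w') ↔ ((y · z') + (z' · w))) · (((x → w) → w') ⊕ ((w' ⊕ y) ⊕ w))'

i

(ii) disagrees with H on (0,0,0,0) (formula → 0, table → 1); rule it out.
(iii) disagrees with H on (0,0,0,0) (formula → 0, table → 1); rule it out.
(iv) disagrees with H on (0,0,0,0) (formula → 0, table → 1); rule it out.
Only (i) survives; checking it on all 16 rows confirms it matches H.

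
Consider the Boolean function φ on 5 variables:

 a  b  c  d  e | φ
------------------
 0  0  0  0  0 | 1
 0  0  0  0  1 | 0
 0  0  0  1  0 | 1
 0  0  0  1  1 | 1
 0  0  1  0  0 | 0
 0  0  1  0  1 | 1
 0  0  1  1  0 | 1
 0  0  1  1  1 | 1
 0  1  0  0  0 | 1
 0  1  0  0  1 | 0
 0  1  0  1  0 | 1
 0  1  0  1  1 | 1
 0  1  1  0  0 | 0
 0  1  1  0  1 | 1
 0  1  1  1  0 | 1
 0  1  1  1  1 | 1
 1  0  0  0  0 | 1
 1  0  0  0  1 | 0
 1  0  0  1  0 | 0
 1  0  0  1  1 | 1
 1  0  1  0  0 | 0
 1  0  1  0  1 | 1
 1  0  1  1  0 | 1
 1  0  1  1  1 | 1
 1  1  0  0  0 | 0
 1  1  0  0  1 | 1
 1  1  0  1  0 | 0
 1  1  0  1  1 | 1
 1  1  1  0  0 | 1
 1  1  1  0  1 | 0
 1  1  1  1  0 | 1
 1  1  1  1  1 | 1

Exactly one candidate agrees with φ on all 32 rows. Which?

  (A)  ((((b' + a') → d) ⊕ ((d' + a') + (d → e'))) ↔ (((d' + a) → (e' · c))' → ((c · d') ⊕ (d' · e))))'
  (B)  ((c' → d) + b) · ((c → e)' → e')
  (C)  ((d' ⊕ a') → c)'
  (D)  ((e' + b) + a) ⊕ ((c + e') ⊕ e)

A

(B) disagrees with φ on (0,0,0,0,0) (formula → 0, table → 1); rule it out.
(C) disagrees with φ on (0,0,0,0,0) (formula → 0, table → 1); rule it out.
(D) disagrees with φ on (0,0,0,0,0) (formula → 0, table → 1); rule it out.
(A) is the remaining candidate, and it agrees with φ on all 32 inputs.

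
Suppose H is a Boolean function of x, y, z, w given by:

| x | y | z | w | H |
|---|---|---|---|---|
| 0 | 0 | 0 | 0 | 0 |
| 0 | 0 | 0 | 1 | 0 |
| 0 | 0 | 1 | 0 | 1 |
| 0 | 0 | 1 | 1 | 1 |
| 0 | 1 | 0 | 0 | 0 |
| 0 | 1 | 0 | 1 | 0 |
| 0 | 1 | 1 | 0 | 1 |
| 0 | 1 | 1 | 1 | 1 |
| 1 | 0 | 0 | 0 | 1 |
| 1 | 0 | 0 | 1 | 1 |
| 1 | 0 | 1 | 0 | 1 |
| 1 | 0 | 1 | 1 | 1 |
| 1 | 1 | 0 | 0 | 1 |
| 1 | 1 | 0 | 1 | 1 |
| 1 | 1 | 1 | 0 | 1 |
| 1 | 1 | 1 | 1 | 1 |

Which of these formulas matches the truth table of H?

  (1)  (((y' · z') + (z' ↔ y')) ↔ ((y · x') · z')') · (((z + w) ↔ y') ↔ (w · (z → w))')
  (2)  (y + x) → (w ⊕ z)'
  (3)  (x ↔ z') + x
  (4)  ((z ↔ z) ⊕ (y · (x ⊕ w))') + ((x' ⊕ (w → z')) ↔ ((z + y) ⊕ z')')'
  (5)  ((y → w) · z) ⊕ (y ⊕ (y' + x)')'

(1): at (0,0,1,0) it gives 0, but H = 1 — eliminated.
(2): at (0,0,0,0) it gives 1, but H = 0 — eliminated.
(4): at (0,0,1,0) it gives 0, but H = 1 — eliminated.
(5): at (0,0,0,0) it gives 1, but H = 0 — eliminated.
(3) is the remaining candidate, and it agrees with H on all 16 inputs.

3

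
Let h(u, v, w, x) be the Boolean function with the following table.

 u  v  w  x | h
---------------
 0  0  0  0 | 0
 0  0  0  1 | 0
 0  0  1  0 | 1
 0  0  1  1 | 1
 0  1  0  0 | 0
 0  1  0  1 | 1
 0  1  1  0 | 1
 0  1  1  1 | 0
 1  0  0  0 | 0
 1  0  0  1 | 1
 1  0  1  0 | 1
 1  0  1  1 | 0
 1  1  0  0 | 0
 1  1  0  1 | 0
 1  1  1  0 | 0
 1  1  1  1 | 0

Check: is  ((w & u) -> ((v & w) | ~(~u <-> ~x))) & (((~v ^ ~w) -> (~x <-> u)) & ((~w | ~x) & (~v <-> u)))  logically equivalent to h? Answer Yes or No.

Evaluate ((w & u) -> ((v & w) | ~(~u <-> ~x))) & (((~v ^ ~w) -> (~x <-> u)) & ((~w | ~x) & (~v <-> u))) on each row and compare to h:
  u=0, v=0, w=0, x=0: formula gives 0, h = 0 ✓
  u=0, v=0, w=0, x=1: formula gives 0, h = 0 ✓
  u=0, v=0, w=1, x=0: formula gives 0, but h = 1 ✗
Row (0,0,1,0) is a counterexample, so the formula is not equivalent to h.

No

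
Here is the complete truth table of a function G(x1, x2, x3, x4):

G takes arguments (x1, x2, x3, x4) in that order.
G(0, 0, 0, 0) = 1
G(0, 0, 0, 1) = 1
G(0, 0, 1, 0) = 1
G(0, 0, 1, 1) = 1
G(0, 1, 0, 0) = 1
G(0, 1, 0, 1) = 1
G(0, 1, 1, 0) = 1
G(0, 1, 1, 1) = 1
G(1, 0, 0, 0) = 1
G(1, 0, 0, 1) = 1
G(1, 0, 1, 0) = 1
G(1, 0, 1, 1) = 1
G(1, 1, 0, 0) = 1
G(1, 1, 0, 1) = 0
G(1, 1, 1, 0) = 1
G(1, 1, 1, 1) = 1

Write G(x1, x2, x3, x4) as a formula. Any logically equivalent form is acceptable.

G(x1, x2, x3, x4) = (((x1 · x2) · x3') · x4)'

Only row (1,1,0,1) gives 0. So G is 1 everywhere except there — the complement of the minterm x1·x2·¬x3·x4.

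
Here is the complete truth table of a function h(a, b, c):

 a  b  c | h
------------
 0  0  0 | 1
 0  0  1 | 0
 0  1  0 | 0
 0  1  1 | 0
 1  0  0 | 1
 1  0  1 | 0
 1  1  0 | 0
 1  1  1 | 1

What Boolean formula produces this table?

Collect the rows where h=1 — (0,0,0), (1,0,0), (1,1,1) — and write one minterm per row: ¬a·¬b·¬c, a·¬b·¬c, a·b·c. Their union (logical OR) reproduces the table exactly.

h(a, b, c) = (((a' · b') · c') + ((a · b') · c')) + ((a · b) · c)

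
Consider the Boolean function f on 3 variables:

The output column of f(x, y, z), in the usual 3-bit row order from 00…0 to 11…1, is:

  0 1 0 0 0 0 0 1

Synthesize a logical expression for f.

f(x, y, z) = ((~x & ~y) & z) | ((x & y) & z)

The 1-rows are (0,0,1), (1,1,1). Each contributes one minterm — ¬x·¬y·z; x·y·z — and their disjunction is a sum-of-products form of f.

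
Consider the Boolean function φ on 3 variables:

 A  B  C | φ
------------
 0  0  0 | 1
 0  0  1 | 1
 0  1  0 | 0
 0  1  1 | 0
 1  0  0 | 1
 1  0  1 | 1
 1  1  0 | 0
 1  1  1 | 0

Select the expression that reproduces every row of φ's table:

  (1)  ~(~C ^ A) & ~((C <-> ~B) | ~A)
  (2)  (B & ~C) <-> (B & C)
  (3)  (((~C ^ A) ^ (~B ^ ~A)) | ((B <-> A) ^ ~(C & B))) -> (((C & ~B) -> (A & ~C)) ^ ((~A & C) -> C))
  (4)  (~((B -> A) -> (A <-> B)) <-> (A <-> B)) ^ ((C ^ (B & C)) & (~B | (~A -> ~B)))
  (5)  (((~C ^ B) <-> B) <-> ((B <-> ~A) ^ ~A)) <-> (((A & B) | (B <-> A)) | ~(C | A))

(1) fails at (0,0,0): the formula yields 0, φ is 1.
(3) fails at (0,0,0): the formula yields 0, φ is 1.
(4) fails at (0,0,0): the formula yields 0, φ is 1.
(5) fails at (0,0,0): the formula yields 0, φ is 1.
That leaves (2). Evaluating it on every row reproduces the table of φ exactly.

2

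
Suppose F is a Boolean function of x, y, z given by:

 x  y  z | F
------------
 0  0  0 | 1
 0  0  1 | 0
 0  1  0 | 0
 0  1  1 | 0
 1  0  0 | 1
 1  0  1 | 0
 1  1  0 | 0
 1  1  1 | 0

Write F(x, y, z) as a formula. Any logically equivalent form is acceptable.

F(x, y, z) = ((not x and not y) and not z) or ((x and not y) and not z)

Collect the rows where F=1 — (0,0,0), (1,0,0) — and write one minterm per row: ¬x·¬y·¬z, x·¬y·¬z. Their union (logical OR) reproduces the table exactly.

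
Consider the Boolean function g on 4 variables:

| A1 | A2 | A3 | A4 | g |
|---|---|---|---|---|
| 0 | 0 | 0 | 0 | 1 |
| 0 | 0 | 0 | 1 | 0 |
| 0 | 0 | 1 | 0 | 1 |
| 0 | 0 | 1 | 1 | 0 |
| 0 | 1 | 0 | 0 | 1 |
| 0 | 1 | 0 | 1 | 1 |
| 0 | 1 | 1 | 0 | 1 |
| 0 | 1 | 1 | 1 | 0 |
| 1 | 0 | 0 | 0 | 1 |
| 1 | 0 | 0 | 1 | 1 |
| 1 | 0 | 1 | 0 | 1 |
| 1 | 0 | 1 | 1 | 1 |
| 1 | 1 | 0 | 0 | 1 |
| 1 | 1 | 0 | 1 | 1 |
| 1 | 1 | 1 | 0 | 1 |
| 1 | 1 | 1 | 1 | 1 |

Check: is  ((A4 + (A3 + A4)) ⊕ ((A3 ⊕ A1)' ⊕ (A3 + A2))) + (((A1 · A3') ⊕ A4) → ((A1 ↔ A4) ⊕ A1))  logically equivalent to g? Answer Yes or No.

Yes

Check the formula against g row by row:
  A1=0, A2=0, A3=0, A4=0: formula gives 1, g = 1 ✓
  A1=0, A2=0, A3=0, A4=1: formula gives 0, g = 0 ✓
  A1=0, A2=0, A3=1, A4=0: formula gives 1, g = 1 ✓
  A1=0, A2=0, A3=1, A4=1: formula gives 0, g = 0 ✓
  …and likewise for the remaining 12 rows.
All 16 rows match — the expression computes g exactly.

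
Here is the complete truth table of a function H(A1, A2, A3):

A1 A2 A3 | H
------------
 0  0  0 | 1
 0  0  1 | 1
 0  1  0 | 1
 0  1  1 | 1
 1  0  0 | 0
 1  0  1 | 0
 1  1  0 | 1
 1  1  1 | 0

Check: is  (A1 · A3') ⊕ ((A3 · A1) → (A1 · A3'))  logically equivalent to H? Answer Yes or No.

No

Check the formula against H row by row:
  A1=0, A2=0, A3=0: formula gives 1, H = 1 ✓
  A1=0, A2=0, A3=1: formula gives 1, H = 1 ✓
  A1=0, A2=1, A3=0: formula gives 1, H = 1 ✓
  A1=0, A2=1, A3=1: formula gives 1, H = 1 ✓
  A1=1, A2=0, A3=0: formula gives 0, H = 0 ✓
  …
  A1=1, A2=1, A3=0: formula gives 0, but H = 1 ✗
A single disagreement suffices: at (1,1,0) they differ, so the formula does not compute H.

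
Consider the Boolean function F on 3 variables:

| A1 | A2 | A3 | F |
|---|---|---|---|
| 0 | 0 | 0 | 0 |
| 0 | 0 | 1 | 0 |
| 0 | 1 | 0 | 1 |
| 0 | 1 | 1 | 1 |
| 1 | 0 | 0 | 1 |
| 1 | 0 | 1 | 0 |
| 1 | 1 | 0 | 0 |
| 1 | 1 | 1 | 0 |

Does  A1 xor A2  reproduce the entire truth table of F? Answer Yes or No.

No

Check the formula against F row by row:
  A1=0, A2=0, A3=0: formula gives 0, F = 0 ✓
  A1=0, A2=0, A3=1: formula gives 0, F = 0 ✓
  A1=0, A2=1, A3=0: formula gives 1, F = 1 ✓
  A1=0, A2=1, A3=1: formula gives 1, F = 1 ✓
  A1=1, A2=0, A3=0: formula gives 1, F = 1 ✓
  A1=1, A2=0, A3=1: formula gives 1, but F = 0 ✗
A single disagreement suffices: at (1,0,1) they differ, so the formula does not compute F.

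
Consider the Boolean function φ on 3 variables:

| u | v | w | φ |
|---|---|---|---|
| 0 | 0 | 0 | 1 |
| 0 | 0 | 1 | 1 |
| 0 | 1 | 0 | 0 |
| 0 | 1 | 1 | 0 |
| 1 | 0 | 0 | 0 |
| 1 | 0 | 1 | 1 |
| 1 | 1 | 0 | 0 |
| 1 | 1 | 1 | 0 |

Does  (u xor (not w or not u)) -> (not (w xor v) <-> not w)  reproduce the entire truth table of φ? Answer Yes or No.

Test each input against both φ and the formula:
  u=0, v=0, w=0: formula gives 1, φ = 1 ✓
  u=0, v=0, w=1: formula gives 1, φ = 1 ✓
  u=0, v=1, w=0: formula gives 0, φ = 0 ✓
  u=0, v=1, w=1: formula gives 0, φ = 0 ✓
  u=1, v=0, w=0: formula gives 1, but φ = 0 ✗
A single disagreement suffices: at (1,0,0) they differ, so the formula does not compute φ.

No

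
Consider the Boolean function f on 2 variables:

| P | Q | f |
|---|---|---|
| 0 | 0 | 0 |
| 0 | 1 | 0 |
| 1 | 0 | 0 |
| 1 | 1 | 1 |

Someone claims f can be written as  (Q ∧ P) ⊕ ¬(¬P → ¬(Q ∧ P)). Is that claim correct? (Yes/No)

Yes

Evaluate (Q ∧ P) ⊕ ¬(¬P → ¬(Q ∧ P)) on each row and compare to f:
  P=0, Q=0: formula gives 0, f = 0 ✓
  P=0, Q=1: formula gives 0, f = 0 ✓
  P=1, Q=0: formula gives 0, f = 0 ✓
  P=1, Q=1: formula gives 1, f = 1 ✓
All 4 rows match — the expression computes f exactly.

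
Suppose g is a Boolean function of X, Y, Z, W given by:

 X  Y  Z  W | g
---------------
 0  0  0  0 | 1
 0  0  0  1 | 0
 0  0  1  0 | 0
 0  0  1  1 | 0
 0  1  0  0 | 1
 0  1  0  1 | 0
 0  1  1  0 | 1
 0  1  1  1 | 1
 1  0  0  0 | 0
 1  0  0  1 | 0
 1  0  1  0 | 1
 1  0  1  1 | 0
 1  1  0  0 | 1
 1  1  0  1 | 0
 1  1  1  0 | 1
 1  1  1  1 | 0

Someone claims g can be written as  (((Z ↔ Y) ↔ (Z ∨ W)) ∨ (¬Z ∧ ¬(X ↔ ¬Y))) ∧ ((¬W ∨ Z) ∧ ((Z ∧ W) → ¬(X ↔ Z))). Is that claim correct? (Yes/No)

Check the formula against g row by row:
  X=0, Y=0, Z=0, W=0: formula gives 1, g = 1 ✓
  X=0, Y=0, Z=0, W=1: formula gives 0, g = 0 ✓
  X=0, Y=0, Z=1, W=0: formula gives 0, g = 0 ✓
  X=0, Y=0, Z=1, W=1: formula gives 0, g = 0 ✓
  …
  X=1, Y=0, Z=1, W=0: formula gives 0, but g = 1 ✗
A single disagreement suffices: at (1,0,1,0) they differ, so the formula does not compute g.

No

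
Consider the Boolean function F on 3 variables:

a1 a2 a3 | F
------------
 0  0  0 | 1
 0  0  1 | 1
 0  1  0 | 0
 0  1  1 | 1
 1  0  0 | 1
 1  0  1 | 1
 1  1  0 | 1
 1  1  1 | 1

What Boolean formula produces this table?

F(a1, a2, a3) = ¬((¬a1 ∧ a2) ∧ ¬a3)

F is 0 on exactly one input, (0,1,0), whose minterm is ¬a1·a2·¬a3. So F is the negation of that single conjunction.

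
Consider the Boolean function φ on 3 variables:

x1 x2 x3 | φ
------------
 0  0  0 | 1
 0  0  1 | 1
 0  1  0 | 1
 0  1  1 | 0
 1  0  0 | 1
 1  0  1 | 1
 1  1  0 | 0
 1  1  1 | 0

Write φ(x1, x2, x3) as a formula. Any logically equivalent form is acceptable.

φ(x1, x2, x3) = NOT ((((NOT x1 AND x2) AND x3) OR ((x1 AND x2) AND NOT x3)) OR ((x1 AND x2) AND x3))

φ is 0 on only 3 rows — (0,1,1), (1,1,0), (1,1,1). Writing each as a minterm (¬x1·x2·x3, x1·x2·¬x3, x1·x2·x3) and OR-ing them characterizes exactly where φ=0, so φ is the negation of that disjunction.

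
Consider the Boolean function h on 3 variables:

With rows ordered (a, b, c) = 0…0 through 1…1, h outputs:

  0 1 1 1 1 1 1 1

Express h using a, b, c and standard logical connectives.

The output is 1 whenever at least one input is 1 — the OR of all inputs.

h(a, b, c) = (a or b) or c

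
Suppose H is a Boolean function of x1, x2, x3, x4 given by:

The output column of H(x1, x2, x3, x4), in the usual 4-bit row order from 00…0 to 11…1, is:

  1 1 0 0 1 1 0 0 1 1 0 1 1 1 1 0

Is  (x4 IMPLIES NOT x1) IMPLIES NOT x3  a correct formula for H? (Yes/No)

Check the formula against H row by row:
  x1=0, x2=0, x3=0, x4=0: formula gives 1, H = 1 ✓
  x1=0, x2=0, x3=0, x4=1: formula gives 1, H = 1 ✓
  x1=0, x2=0, x3=1, x4=0: formula gives 0, H = 0 ✓
  x1=0, x2=0, x3=1, x4=1: formula gives 0, H = 0 ✓
  …
  x1=1, x2=1, x3=1, x4=0: formula gives 0, but H = 1 ✗
Since they disagree at (1,1,1,0), the expression is not a correct formula for H.

No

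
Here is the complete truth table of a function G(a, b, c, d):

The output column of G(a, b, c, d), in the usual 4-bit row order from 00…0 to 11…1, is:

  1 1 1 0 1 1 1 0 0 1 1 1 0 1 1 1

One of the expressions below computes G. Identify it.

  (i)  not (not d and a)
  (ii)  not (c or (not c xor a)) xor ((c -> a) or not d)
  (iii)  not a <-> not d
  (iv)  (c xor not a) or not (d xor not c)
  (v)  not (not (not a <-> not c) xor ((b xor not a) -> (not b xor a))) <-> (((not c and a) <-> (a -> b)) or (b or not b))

iv

(i): at (0,0,1,1) it gives 1, but G = 0 — eliminated.
(ii): at (1,0,0,1) it gives 0, but G = 1 — eliminated.
(iii): at (0,0,0,1) it gives 0, but G = 1 — eliminated.
(v): at (0,0,0,0) it gives 0, but G = 1 — eliminated.
Only (iv) survives; checking it on all 16 rows confirms it matches G.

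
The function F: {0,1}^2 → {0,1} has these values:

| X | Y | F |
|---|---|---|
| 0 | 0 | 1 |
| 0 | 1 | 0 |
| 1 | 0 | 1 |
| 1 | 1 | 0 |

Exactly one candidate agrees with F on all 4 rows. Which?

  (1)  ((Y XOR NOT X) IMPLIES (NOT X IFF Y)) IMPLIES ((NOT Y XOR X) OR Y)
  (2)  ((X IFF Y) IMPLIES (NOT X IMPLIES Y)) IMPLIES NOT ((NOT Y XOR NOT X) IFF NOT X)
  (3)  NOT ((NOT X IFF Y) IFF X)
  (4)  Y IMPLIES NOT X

2

(1) disagrees with F on (0,1) (formula → 1, table → 0); rule it out.
(3) disagrees with F on (0,0) (formula → 0, table → 1); rule it out.
(4) disagrees with F on (0,1) (formula → 1, table → 0); rule it out.
(2) is the remaining candidate, and it agrees with F on all 4 inputs.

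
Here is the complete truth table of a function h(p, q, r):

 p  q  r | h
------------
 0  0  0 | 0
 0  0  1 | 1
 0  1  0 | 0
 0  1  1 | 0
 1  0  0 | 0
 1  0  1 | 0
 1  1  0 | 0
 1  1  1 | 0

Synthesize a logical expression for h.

h(p, q, r) = (not p and not q) and r

Only row (0,0,1) gives 1. That row's minterm ¬p·¬q·r is h directly.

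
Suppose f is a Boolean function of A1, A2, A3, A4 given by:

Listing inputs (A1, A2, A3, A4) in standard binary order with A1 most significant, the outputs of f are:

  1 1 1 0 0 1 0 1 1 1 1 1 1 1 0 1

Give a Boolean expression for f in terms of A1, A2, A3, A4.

The 0-rows are (0,0,1,1), (0,1,0,0), (0,1,1,0), (1,1,1,0). Take each as a conjunction (¬A1·¬A2·A3·A4, ¬A1·A2·¬A3·¬A4, ¬A1·A2·A3·¬A4, A1·A2·A3·¬A4), form their disjunction, and complement — that gives a formula that is 1 everywhere f is.

f(A1, A2, A3, A4) = ((((((A1' · A2') · A3) · A4) + (((A1' · A2) · A3') · A4')) + (((A1' · A2) · A3) · A4')) + (((A1 · A2) · A3) · A4'))'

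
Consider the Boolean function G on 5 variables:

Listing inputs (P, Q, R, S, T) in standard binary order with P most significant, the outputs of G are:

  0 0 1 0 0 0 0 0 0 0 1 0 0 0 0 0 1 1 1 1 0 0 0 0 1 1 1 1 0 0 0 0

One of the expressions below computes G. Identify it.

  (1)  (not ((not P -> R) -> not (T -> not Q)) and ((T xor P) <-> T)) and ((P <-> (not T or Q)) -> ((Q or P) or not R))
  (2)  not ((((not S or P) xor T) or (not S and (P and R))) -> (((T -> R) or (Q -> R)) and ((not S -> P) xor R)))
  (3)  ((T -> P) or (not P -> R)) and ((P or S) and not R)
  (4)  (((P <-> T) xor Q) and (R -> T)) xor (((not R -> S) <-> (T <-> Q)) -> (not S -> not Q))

(1) fails at (0,0,0,1,0): the formula yields 0, G is 1.
(2) fails at (0,0,0,0,0): the formula yields 1, G is 0.
(4) fails at (0,0,0,0,1): the formula yields 1, G is 0.
Only (3) survives; checking it on all 32 rows confirms it matches G.

3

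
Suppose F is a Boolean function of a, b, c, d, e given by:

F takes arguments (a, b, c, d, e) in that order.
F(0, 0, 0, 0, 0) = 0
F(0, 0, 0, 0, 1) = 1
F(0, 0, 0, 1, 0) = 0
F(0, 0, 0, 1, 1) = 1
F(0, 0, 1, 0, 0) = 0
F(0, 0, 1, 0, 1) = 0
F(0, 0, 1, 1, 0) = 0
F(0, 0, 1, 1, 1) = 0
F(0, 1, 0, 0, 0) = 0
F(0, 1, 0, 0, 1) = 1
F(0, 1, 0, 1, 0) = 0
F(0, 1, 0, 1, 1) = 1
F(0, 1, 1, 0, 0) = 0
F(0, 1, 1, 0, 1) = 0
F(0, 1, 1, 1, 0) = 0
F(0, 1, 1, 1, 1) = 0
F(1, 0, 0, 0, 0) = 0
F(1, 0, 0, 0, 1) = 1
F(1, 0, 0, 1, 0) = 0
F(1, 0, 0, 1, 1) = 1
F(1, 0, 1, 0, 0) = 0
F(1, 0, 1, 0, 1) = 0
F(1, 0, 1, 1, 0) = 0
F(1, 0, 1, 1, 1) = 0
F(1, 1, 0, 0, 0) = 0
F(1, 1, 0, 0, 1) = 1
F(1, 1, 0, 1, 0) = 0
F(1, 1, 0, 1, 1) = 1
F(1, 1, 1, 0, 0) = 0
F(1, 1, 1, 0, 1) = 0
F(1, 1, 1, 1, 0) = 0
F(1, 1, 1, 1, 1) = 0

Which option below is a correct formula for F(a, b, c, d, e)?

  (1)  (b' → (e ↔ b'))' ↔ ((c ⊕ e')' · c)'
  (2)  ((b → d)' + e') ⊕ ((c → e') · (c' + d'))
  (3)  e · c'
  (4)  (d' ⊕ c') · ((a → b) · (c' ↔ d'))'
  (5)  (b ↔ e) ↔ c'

(1) disagrees with F on (0,0,0,0,0) (formula → 1, table → 0); rule it out.
(2) disagrees with F on (0,0,1,1,0) (formula → 1, table → 0); rule it out.
(4) disagrees with F on (0,0,0,0,1) (formula → 0, table → 1); rule it out.
(5) disagrees with F on (0,0,0,0,0) (formula → 1, table → 0); rule it out.
(3) is the remaining candidate, and it agrees with F on all 32 inputs.

3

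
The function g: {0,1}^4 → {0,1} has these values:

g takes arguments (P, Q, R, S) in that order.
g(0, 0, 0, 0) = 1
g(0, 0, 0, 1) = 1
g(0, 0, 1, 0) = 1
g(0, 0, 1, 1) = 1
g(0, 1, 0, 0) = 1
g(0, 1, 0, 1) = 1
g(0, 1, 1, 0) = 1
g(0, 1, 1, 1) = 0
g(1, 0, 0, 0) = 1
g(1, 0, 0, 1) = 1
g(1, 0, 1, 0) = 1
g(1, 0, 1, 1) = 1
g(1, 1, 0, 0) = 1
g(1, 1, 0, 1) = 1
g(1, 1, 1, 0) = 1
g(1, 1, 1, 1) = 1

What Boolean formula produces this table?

g(P, Q, R, S) = not (((not P and Q) and R) and S)

g is 0 on exactly one input, (0,1,1,1), whose minterm is ¬P·Q·R·S. So g is the negation of that single conjunction.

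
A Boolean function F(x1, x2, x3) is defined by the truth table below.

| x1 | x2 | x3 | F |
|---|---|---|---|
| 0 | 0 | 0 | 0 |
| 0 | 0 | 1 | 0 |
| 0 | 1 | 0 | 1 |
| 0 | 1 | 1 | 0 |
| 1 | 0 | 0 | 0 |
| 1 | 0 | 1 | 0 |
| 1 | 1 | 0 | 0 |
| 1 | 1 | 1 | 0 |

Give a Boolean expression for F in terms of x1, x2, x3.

F is 1 on exactly one input, (0,1,0), whose minterm is ¬x1·x2·¬x3. So F is just that conjunction.

F(x1, x2, x3) = (¬x1 ∧ x2) ∧ ¬x3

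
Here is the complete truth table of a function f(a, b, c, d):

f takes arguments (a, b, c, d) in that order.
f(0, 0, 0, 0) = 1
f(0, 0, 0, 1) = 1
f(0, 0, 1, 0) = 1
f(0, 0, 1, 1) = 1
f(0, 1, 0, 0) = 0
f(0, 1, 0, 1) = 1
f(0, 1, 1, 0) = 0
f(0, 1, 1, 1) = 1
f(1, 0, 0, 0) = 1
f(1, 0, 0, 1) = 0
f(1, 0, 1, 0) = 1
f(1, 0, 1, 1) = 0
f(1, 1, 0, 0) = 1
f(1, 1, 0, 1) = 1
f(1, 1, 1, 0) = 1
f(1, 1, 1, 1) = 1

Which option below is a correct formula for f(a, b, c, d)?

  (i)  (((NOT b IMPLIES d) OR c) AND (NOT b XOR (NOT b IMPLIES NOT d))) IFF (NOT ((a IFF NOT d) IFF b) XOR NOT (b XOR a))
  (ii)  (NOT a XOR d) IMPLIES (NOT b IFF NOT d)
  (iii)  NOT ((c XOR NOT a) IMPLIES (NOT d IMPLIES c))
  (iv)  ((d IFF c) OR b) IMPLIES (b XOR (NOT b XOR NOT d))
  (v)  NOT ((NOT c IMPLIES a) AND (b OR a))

ii

(i) fails at (0,0,0,0): the formula yields 0, f is 1.
(iii) fails at (0,0,0,1): the formula yields 0, f is 1.
(iv) fails at (0,0,0,0): the formula yields 0, f is 1.
(v) fails at (0,1,0,0): the formula yields 1, f is 0.
That leaves (ii). Evaluating it on every row reproduces the table of f exactly.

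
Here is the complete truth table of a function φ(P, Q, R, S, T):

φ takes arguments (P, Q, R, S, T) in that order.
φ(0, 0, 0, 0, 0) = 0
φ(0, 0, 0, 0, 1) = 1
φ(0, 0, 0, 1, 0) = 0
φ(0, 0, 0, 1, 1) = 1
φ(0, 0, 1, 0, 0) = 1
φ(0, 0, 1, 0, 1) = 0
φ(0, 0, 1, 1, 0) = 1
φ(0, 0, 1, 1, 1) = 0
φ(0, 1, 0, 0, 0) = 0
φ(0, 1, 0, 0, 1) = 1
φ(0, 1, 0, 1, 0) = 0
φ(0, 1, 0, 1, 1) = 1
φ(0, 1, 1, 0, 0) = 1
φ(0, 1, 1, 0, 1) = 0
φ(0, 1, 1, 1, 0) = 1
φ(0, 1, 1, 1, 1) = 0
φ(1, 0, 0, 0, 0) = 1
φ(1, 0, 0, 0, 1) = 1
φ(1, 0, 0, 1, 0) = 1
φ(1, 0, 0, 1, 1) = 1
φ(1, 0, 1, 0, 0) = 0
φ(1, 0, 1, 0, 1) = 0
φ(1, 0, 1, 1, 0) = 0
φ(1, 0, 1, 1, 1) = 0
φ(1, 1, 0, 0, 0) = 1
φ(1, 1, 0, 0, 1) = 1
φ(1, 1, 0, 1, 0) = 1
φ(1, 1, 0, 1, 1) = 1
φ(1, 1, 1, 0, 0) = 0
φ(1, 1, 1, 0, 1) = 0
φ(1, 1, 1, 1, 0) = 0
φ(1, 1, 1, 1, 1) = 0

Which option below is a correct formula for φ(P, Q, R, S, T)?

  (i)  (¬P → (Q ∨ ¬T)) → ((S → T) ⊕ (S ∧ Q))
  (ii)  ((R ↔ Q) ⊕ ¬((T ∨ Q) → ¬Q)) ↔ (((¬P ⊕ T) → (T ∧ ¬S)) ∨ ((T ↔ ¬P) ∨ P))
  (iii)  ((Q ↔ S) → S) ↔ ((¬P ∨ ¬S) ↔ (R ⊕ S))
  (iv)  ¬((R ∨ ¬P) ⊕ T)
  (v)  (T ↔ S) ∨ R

(i) fails at (0,0,0,0,0): the formula yields 1, φ is 0.
(iii) fails at (0,0,0,0,0): the formula yields 1, φ is 0.
(iv) fails at (0,0,1,0,0): the formula yields 0, φ is 1.
(v) fails at (0,0,0,0,0): the formula yields 1, φ is 0.
(ii) is the remaining candidate, and it agrees with φ on all 32 inputs.

ii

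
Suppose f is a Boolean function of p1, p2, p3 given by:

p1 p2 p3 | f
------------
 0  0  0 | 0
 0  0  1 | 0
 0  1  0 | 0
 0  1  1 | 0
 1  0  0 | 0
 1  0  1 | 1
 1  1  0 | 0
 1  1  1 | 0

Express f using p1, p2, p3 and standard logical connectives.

Only row (1,0,1) gives 1. That row's minterm p1·¬p2·p3 is f directly.

f(p1, p2, p3) = (p1 AND NOT p2) AND p3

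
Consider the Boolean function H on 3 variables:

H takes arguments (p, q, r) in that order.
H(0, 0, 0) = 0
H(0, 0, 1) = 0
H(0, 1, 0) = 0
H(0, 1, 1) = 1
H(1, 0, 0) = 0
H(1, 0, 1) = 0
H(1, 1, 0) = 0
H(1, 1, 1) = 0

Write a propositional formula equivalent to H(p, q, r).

H(p, q, r) = (not p and q) and r

H is 1 on exactly one input, (0,1,1), whose minterm is ¬p·q·r. So H is just that conjunction.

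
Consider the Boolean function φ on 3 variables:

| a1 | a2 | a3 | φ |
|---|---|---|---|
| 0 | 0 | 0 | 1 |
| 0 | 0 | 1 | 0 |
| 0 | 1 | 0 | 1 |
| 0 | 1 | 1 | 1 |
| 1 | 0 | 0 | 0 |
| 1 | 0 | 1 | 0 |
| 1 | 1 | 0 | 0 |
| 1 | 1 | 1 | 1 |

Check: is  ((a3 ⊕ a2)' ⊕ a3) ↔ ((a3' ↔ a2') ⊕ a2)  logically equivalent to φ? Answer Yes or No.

Check the formula against φ row by row:
  a1=0, a2=0, a3=0: formula gives 1, φ = 1 ✓
  a1=0, a2=0, a3=1: formula gives 0, φ = 0 ✓
  a1=0, a2=1, a3=0: formula gives 0, but φ = 1 ✗
Row (0,1,0) is a counterexample, so the formula is not equivalent to φ.

No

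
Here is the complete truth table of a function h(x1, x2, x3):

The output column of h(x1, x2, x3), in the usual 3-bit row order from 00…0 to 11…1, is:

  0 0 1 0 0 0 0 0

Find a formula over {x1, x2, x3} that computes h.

h is 1 on exactly one input, (0,1,0), whose minterm is ¬x1·x2·¬x3. So h is just that conjunction.

h(x1, x2, x3) = (¬x1 ∧ x2) ∧ ¬x3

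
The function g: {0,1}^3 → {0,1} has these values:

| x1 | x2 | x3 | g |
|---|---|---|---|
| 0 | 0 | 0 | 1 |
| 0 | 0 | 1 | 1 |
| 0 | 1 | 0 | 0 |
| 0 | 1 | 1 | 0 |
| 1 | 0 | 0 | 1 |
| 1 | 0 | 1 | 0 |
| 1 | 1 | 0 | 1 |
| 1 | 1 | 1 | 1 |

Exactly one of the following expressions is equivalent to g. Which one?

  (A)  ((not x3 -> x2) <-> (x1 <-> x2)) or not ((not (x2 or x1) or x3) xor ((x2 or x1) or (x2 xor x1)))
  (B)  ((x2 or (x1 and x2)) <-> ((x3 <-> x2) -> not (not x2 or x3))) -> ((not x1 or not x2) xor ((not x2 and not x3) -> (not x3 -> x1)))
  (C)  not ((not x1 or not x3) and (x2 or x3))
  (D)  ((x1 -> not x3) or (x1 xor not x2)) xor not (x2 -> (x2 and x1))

D

(A): at (0,0,0) it gives 0, but g = 1 — eliminated.
(B): at (0,1,1) it gives 1, but g = 0 — eliminated.
(C): at (0,0,1) it gives 0, but g = 1 — eliminated.
That leaves (D). Evaluating it on every row reproduces the table of g exactly.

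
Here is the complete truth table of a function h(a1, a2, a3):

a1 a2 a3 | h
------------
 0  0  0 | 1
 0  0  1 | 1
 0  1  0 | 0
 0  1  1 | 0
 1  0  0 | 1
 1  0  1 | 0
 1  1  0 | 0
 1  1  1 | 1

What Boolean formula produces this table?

h(a1, a2, a3) = ((((¬a1 ∧ ¬a2) ∧ ¬a3) ∨ ((¬a1 ∧ ¬a2) ∧ a3)) ∨ ((a1 ∧ ¬a2) ∧ ¬a3)) ∨ ((a1 ∧ a2) ∧ a3)

The 1-rows are (0,0,0), (0,0,1), (1,0,0), (1,1,1). Each contributes one minterm — ¬a1·¬a2·¬a3; ¬a1·¬a2·a3; a1·¬a2·¬a3; a1·a2·a3 — and their disjunction is a sum-of-products form of h.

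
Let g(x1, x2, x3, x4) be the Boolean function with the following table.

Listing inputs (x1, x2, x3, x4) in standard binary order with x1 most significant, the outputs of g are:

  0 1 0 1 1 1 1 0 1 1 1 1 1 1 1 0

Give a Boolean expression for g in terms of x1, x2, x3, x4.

g(x1, x2, x3, x4) = ~((((((~x1 & ~x2) & ~x3) & ~x4) | (((~x1 & ~x2) & x3) & ~x4)) | (((~x1 & x2) & x3) & x4)) | (((x1 & x2) & x3) & x4))

There are just 4 zero rows: (0,0,0,0), (0,0,1,0), (0,1,1,1), (1,1,1,1). Their minterms are ¬x1·¬x2·¬x3·¬x4, ¬x1·¬x2·x3·¬x4, ¬x1·x2·x3·x4, x1·x2·x3·x4; the OR of those covers precisely the 0-outputs, and negating it yields g.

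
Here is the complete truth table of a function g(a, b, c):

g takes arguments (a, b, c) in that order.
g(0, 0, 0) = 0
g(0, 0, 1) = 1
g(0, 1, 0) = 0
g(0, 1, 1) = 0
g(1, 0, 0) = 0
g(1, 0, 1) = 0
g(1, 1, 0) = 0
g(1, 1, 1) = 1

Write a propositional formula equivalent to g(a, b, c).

g=1 on 2 inputs: (0,0,1), (1,1,1). Reading each as a conjunction of literals (¬a·¬b·c, a·b·c) and taking the OR gives the canonical DNF.

g(a, b, c) = ((~a & ~b) & c) | ((a & b) & c)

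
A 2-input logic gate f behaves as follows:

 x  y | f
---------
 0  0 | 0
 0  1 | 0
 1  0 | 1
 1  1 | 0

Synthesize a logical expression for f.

f(x, y) = x and not y

1 only at (1,0): x AND NOT y.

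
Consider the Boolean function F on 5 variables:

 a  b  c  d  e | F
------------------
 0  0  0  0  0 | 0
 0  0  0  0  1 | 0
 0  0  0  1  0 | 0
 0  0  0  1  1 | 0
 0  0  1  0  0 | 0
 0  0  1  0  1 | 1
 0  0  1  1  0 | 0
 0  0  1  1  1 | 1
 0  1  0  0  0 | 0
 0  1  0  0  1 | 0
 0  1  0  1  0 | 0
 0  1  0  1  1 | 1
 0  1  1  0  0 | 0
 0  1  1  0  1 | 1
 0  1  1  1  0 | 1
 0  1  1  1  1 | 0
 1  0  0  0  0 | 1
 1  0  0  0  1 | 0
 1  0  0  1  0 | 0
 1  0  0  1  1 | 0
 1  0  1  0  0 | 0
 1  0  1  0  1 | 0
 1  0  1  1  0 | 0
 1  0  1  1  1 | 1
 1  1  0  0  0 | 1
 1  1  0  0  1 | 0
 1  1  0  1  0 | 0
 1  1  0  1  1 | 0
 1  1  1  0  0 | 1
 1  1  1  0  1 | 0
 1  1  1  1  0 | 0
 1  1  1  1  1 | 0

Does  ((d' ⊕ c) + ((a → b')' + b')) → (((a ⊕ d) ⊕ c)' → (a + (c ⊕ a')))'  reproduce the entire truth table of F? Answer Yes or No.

No

Evaluate ((d' ⊕ c) + ((a → b')' + b')) → (((a ⊕ d) ⊕ c)' → (a + (c ⊕ a')))' on each row and compare to F:
  a=0, b=0, c=0, d=0, e=0: formula gives 0, F = 0 ✓
  a=0, b=0, c=0, d=0, e=1: formula gives 0, F = 0 ✓
  a=0, b=0, c=0, d=1, e=0: formula gives 0, F = 0 ✓
  a=0, b=0, c=0, d=1, e=1: formula gives 0, F = 0 ✓
  …
  a=0, b=0, c=1, d=0, e=1: formula gives 0, but F = 1 ✗
Since they disagree at (0,0,1,0,1), the expression is not a correct formula for F.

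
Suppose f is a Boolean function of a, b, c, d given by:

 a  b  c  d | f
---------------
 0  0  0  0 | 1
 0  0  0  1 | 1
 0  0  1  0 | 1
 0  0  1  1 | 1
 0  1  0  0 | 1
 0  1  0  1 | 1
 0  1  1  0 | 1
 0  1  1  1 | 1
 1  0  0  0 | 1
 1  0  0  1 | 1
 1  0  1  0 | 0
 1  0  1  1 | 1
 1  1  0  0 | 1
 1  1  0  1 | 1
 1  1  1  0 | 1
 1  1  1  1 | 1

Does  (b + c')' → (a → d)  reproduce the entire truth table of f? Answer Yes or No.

Evaluate (b + c')' → (a → d) on each row and compare to f:
  a=0, b=0, c=0, d=0: formula gives 1, f = 1 ✓
  a=0, b=0, c=0, d=1: formula gives 1, f = 1 ✓
  a=0, b=0, c=1, d=0: formula gives 1, f = 1 ✓
  a=0, b=0, c=1, d=1: formula gives 1, f = 1 ✓
  … (the remaining 12 rows also agree.)
Every row agrees, so the formula is equivalent.

Yes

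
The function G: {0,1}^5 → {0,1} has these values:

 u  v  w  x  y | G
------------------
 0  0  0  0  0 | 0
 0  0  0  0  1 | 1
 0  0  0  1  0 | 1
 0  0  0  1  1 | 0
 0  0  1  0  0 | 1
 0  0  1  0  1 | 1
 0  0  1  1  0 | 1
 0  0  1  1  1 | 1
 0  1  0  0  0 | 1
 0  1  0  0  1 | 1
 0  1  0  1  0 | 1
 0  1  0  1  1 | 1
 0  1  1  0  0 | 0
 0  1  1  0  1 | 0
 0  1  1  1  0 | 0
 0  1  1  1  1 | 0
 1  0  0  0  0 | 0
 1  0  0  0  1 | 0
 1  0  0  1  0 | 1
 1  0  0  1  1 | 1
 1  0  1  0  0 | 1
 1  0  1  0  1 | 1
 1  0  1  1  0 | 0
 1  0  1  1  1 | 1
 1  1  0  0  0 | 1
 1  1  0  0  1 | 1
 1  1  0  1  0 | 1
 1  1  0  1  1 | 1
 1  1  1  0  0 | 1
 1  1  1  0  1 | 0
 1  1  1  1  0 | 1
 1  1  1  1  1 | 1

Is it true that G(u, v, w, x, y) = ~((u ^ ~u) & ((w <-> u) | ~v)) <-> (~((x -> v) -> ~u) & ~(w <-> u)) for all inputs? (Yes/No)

No

Test each input against both G and the formula:
  u=0, v=0, w=0, x=0, y=0: formula gives 1, but G = 0 ✗
Since they disagree at (0,0,0,0,0), the expression is not a correct formula for G.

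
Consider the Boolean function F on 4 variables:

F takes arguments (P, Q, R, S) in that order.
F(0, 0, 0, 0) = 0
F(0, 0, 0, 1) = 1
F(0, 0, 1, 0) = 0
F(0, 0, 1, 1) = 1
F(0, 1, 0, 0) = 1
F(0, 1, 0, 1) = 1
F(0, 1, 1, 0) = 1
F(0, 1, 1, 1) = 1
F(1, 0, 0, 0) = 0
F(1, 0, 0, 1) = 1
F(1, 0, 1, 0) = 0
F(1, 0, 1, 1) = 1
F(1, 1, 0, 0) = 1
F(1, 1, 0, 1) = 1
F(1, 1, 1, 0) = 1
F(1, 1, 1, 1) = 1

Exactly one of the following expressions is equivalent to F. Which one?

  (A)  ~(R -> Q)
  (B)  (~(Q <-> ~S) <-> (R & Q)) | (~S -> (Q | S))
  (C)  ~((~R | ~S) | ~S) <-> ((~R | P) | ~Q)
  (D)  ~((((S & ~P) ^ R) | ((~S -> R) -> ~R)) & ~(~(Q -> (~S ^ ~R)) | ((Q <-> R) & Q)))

B

(A): at (0,0,0,1) it gives 0, but F = 1 — eliminated.
(C): at (0,0,0,1) it gives 0, but F = 1 — eliminated.
(D): at (0,0,0,1) it gives 0, but F = 1 — eliminated.
(B) is the remaining candidate, and it agrees with F on all 16 inputs.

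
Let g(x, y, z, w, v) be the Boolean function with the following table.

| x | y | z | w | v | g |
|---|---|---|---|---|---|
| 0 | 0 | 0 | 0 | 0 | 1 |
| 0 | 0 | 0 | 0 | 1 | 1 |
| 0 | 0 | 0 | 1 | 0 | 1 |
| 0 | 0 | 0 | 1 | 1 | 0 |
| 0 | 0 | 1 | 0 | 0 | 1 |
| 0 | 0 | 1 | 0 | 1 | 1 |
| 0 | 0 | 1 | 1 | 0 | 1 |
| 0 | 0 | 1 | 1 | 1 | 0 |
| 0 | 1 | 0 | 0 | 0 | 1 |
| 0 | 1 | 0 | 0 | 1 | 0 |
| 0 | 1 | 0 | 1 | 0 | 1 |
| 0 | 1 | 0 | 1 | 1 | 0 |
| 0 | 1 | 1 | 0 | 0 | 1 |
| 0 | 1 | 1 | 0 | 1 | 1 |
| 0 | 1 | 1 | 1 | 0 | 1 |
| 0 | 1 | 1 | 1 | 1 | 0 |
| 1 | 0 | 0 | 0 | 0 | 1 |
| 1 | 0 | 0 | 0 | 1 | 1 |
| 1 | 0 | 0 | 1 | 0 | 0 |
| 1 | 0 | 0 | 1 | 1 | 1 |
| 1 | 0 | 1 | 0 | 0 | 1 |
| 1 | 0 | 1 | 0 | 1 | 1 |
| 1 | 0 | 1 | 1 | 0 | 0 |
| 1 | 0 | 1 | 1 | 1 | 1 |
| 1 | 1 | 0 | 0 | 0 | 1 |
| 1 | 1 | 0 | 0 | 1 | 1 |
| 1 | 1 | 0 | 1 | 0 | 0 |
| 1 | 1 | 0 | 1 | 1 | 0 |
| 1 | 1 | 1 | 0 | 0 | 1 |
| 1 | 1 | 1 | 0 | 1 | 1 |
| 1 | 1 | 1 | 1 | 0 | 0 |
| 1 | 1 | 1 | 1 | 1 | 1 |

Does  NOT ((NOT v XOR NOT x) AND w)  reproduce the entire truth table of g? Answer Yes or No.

Check the formula against g row by row:
  x=0, y=0, z=0, w=0, v=0: formula gives 1, g = 1 ✓
  x=0, y=0, z=0, w=0, v=1: formula gives 1, g = 1 ✓
  x=0, y=0, z=0, w=1, v=0: formula gives 1, g = 1 ✓
  x=0, y=0, z=0, w=1, v=1: formula gives 0, g = 0 ✓
  …
  x=0, y=1, z=0, w=0, v=1: formula gives 1, but g = 0 ✗
Row (0,1,0,0,1) is a counterexample, so the formula is not equivalent to g.

No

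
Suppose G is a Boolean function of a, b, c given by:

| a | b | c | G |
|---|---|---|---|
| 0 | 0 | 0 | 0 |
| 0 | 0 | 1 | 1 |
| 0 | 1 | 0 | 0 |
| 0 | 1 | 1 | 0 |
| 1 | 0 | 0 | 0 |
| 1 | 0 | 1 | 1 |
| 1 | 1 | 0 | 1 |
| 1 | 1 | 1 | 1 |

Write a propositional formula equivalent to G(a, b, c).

G(a, b, c) = ((((a' · b') · c) + ((a · b') · c)) + ((a · b) · c')) + ((a · b) · c)

Collect the rows where G=1 — (0,0,1), (1,0,1), (1,1,0), (1,1,1) — and write one minterm per row: ¬a·¬b·c, a·¬b·c, a·b·¬c, a·b·c. Their union (logical OR) reproduces the table exactly.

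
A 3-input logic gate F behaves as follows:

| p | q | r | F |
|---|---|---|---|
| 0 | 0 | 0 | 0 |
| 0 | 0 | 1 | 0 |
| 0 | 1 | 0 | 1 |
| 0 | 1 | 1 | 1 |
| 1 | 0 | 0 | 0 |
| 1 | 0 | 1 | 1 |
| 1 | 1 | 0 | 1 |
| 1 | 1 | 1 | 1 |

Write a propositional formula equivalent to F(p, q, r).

F(p, q, r) = NOT ((((NOT p AND NOT q) AND NOT r) OR ((NOT p AND NOT q) AND r)) OR ((p AND NOT q) AND NOT r))

F is 0 on only 3 rows — (0,0,0), (0,0,1), (1,0,0). Writing each as a minterm (¬p·¬q·¬r, ¬p·¬q·r, p·¬q·¬r) and OR-ing them characterizes exactly where F=0, so F is the negation of that disjunction.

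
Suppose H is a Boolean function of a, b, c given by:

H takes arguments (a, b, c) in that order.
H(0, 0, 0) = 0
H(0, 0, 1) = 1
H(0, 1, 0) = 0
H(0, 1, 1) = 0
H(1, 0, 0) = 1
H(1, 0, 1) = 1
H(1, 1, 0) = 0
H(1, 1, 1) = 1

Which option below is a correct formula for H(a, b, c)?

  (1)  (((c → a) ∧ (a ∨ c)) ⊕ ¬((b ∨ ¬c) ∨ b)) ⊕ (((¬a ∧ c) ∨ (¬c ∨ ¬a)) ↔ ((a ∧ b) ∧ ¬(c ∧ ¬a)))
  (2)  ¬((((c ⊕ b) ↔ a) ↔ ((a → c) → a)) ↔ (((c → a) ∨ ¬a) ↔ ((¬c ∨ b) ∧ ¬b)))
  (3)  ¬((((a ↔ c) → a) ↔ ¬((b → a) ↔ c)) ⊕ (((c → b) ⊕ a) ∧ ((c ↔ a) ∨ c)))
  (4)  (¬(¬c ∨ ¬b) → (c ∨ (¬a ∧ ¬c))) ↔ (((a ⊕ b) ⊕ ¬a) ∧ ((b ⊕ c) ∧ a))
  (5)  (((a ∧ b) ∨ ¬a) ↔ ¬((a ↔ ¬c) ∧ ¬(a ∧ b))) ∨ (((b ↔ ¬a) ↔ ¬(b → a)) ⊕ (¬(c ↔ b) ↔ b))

1

(2) fails at (0,0,0): the formula yields 1, H is 0.
(3) fails at (0,1,0): the formula yields 1, H is 0.
(4) fails at (0,0,1): the formula yields 0, H is 1.
(5) fails at (0,0,0): the formula yields 1, H is 0.
(1) is the remaining candidate, and it agrees with H on all 8 inputs.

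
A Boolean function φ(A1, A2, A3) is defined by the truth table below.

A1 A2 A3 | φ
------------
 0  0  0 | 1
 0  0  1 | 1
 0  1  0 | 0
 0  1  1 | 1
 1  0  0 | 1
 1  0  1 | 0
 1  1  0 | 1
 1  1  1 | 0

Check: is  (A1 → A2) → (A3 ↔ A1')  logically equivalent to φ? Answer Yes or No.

No

Check the formula against φ row by row:
  A1=0, A2=0, A3=0: formula gives 0, but φ = 1 ✗
A single disagreement suffices: at (0,0,0) they differ, so the formula does not compute φ.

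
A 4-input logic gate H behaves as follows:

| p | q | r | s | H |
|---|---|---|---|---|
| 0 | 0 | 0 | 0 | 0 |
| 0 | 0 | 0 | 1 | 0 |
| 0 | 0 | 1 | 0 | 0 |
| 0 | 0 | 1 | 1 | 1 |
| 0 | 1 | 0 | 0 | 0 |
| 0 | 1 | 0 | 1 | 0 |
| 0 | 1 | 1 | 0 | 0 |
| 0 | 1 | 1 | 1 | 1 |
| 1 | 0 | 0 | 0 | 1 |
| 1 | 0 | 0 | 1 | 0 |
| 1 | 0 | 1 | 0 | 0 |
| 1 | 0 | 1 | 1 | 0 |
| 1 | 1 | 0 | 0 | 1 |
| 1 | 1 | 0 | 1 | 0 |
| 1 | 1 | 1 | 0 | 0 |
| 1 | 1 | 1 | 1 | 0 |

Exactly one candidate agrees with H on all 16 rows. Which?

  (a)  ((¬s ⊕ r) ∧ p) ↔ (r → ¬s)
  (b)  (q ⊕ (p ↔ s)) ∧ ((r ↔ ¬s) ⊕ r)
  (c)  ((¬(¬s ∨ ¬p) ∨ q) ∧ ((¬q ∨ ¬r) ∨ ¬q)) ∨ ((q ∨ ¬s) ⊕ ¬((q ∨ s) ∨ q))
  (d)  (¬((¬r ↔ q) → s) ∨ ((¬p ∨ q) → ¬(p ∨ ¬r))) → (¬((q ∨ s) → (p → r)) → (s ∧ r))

a

(b) fails at (0,0,1,1): the formula yields 0, H is 1.
(c) fails at (0,0,1,1): the formula yields 0, H is 1.
(d) fails at (0,0,0,0): the formula yields 1, H is 0.
Only (a) survives; checking it on all 16 rows confirms it matches H.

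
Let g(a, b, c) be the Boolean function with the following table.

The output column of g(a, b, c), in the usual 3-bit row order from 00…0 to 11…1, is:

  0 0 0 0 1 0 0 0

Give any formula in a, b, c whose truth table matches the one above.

Only row (1,0,0) gives 1. That row's minterm a·¬b·¬c is g directly.

g(a, b, c) = (a and not b) and not c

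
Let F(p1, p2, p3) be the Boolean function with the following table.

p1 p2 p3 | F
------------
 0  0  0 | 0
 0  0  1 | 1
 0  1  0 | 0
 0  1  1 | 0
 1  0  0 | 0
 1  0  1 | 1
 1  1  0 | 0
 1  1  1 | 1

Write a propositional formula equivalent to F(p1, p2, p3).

F(p1, p2, p3) = (((NOT p1 AND NOT p2) AND p3) OR ((p1 AND NOT p2) AND p3)) OR ((p1 AND p2) AND p3)

F=1 on 3 inputs: (0,0,1), (1,0,1), (1,1,1). Reading each as a conjunction of literals (¬p1·¬p2·p3, p1·¬p2·p3, p1·p2·p3) and taking the OR gives the canonical DNF.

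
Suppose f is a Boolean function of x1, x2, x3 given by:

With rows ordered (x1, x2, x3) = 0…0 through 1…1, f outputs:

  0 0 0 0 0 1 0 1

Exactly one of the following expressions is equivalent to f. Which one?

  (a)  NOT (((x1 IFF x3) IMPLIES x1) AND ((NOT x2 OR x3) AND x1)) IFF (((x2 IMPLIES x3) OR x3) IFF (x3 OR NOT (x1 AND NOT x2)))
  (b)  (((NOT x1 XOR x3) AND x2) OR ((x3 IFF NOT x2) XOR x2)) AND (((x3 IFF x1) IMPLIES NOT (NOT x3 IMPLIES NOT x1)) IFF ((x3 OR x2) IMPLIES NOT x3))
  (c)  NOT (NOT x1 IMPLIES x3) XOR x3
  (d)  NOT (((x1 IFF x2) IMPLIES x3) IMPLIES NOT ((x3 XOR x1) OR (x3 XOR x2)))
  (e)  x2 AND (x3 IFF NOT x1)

(a) fails at (0,0,0): the formula yields 1, f is 0.
(c) fails at (0,0,0): the formula yields 1, f is 0.
(d) fails at (0,0,1): the formula yields 1, f is 0.
(e) fails at (0,1,1): the formula yields 1, f is 0.
Only (b) survives; checking it on all 8 rows confirms it matches f.

b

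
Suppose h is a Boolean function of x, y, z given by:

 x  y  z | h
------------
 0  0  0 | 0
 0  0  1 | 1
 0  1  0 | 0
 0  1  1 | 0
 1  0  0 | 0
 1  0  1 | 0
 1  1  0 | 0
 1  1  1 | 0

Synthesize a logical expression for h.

h is 1 on exactly one input, (0,0,1), whose minterm is ¬x·¬y·z. So h is just that conjunction.

h(x, y, z) = (¬x ∧ ¬y) ∧ z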